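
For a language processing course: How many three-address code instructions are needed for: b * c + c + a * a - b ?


Expression: b * c + c + a * a - b
Generating three-address code (respecting * over +/- precedence):
  Instruction 1: t1 = b * c
  Instruction 2: t2 = a * a
  Instruction 3: t3 = t1 + c
  Instruction 4: t4 = t3 + t2
  Instruction 5: t5 = t4 - b
Total instructions: 5

5


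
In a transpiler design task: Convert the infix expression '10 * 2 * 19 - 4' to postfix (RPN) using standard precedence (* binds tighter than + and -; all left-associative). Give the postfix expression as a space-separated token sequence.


Applying the shunting-yard algorithm:
  Operand 10 -> output
  Push '*' onto operator stack -> op-stack: [*]
  Operand 2 -> output
  See '*' (prec 2); top '*' (prec 2) >= it -> pop '*' to output
  Push '*' onto operator stack -> op-stack: [*]
  Operand 19 -> output
  See '-' (prec 1); top '*' (prec 2) >= it -> pop '*' to output
  Push '-' onto operator stack -> op-stack: [-]
  Operand 4 -> output
  End of input: pop '-' to output
Postfix result: 10 2 * 19 * 4 -

10 2 * 19 * 4 -


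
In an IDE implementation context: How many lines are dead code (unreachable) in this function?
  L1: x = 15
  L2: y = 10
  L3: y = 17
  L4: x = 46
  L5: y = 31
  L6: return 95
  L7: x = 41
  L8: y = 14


Analyzing control flow:
  L1: reachable (before return)
  L2: reachable (before return)
  L3: reachable (before return)
  L4: reachable (before return)
  L5: reachable (before return)
  L6: reachable (return statement)
  L7: DEAD (after return at L6)
  L8: DEAD (after return at L6)
Return at L6, total lines = 8
Dead lines: L7 through L8
Count: 2

2


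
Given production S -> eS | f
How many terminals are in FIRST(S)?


Production: S -> eS | f
Examining each alternative for leading terminals:
  S -> eS : first terminal = 'e'
  S -> f : first terminal = 'f'
FIRST(S) = {e, f}
Count: 2

2


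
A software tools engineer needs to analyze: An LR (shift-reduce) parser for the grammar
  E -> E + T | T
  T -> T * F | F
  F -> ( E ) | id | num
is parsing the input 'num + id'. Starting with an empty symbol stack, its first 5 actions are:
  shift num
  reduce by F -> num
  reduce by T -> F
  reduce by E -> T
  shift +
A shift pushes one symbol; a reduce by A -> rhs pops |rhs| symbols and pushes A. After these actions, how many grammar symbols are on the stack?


Tracking the symbol stack through each action:
  Action 1: shift 'num' : push -> stack = [num] (size 1)
  Action 2: reduce by F -> num : pop 1, push F -> stack = [F] (size 1)
  Action 3: reduce by T -> F : pop 1, push T -> stack = [T] (size 1)
  Action 4: reduce by E -> T : pop 1, push E -> stack = [E] (size 1)
  Action 5: shift '+' : push -> stack = [E, +] (size 2)
Final stack size: 2

2


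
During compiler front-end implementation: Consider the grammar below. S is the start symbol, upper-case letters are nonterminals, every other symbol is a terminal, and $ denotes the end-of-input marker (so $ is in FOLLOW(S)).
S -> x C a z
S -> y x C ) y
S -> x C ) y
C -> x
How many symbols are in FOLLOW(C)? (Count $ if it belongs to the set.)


S is the start symbol and does not occur in any rule body, so FOLLOW(S) = {$}.
Examining every occurrence of C in a rule body:
  S -> x C a z : C is followed by terminal 'a' -> add 'a'
  S -> y x C ) y : C is followed by terminal ')' -> add ')'
  S -> x C ) y : C is followed by terminal ')' -> add ')' (already in the set)
  C -> x : C does not occur in the body -> contributes nothing
FOLLOW(C) = {), a}
Count: 2

2


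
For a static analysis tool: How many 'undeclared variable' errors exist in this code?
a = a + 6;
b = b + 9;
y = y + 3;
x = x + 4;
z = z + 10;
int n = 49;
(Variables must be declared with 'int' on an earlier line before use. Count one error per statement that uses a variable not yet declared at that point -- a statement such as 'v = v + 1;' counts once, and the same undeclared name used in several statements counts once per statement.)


Scanning code line by line:
  Line 1: use 'a' -> ERROR (undeclared)
  Line 2: use 'b' -> ERROR (undeclared)
  Line 3: use 'y' -> ERROR (undeclared)
  Line 4: use 'x' -> ERROR (undeclared)
  Line 5: use 'z' -> ERROR (undeclared)
  Line 6: declare 'n' -> declared = ['n']
Total undeclared variable errors: 5

5


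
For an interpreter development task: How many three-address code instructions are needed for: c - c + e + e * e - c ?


Expression: c - c + e + e * e - c
Generating three-address code (respecting * over +/- precedence):
  Instruction 1: t1 = e * e
  Instruction 2: t2 = c - c
  Instruction 3: t3 = t2 + e
  Instruction 4: t4 = t3 + t1
  Instruction 5: t5 = t4 - c
Total instructions: 5

5


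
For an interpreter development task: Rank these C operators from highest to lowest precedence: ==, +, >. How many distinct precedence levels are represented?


Looking up precedence for each operator:
  == -> precedence 3
  + -> precedence 5
  > -> precedence 4
Sorted highest to lowest: +, >, ==
Distinct precedence values: [5, 4, 3]
Number of distinct levels: 3

3


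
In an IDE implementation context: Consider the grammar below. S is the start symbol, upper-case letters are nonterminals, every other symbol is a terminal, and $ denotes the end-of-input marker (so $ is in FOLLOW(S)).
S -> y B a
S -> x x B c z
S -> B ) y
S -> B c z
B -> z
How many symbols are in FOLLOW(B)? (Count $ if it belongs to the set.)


S is the start symbol and does not occur in any rule body, so FOLLOW(S) = {$}.
Examining every occurrence of B in a rule body:
  S -> y B a : B is followed by terminal 'a' -> add 'a'
  S -> x x B c z : B is followed by terminal 'c' -> add 'c'
  S -> B ) y : B is followed by terminal ')' -> add ')'
  S -> B c z : B is followed by terminal 'c' -> add 'c' (already in the set)
  B -> z : B does not occur in the body -> contributes nothing
FOLLOW(B) = {), a, c}
Count: 3

3


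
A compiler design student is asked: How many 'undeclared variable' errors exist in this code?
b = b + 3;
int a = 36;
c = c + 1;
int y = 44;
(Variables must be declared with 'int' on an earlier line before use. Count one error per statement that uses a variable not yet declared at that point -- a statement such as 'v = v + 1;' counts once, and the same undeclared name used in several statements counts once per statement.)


Scanning code line by line:
  Line 1: use 'b' -> ERROR (undeclared)
  Line 2: declare 'a' -> declared = ['a']
  Line 3: use 'c' -> ERROR (undeclared)
  Line 4: declare 'y' -> declared = ['a', 'y']
Total undeclared variable errors: 2

2


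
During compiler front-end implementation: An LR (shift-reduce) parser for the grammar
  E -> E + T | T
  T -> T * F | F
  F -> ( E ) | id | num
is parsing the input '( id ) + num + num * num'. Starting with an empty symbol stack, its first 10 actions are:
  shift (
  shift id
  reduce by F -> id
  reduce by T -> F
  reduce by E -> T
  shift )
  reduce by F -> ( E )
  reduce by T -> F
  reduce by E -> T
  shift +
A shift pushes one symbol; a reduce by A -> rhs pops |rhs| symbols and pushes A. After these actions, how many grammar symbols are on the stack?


Tracking the symbol stack through each action:
  Action 1: shift '(' : push -> stack = [(] (size 1)
  Action 2: shift 'id' : push -> stack = [(, id] (size 2)
  Action 3: reduce by F -> id : pop 1, push F -> stack = [(, F] (size 2)
  Action 4: reduce by T -> F : pop 1, push T -> stack = [(, T] (size 2)
  Action 5: reduce by E -> T : pop 1, push E -> stack = [(, E] (size 2)
  Action 6: shift ')' : push -> stack = [(, E, )] (size 3)
  Action 7: reduce by F -> ( E ) : pop 3, push F -> stack = [F] (size 1)
  Action 8: reduce by T -> F : pop 1, push T -> stack = [T] (size 1)
  Action 9: reduce by E -> T : pop 1, push E -> stack = [E] (size 1)
  Action 10: shift '+' : push -> stack = [E, +] (size 2)
Final stack size: 2

2


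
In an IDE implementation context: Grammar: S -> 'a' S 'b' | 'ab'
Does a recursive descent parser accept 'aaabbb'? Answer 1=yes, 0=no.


Grammar accepts strings of the form a^n b^n (n >= 1)
Word: 'aaabbb'
Counting: 3 a's and 3 b's
Check: 3 == 3? Yes
Derivation (S -> aSb applied 2 time(s), then S -> ab): S => aSb => aaSbb => aaabbb
Accepted

1


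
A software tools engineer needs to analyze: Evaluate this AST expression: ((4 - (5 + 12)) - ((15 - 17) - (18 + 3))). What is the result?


Expression: ((4 - (5 + 12)) - ((15 - 17) - (18 + 3)))
Evaluating step by step:
  5 + 12 = 17
  4 - 17 = -13
  15 - 17 = -2
  18 + 3 = 21
  -2 - 21 = -23
  -13 - -23 = 10
Result: 10

10


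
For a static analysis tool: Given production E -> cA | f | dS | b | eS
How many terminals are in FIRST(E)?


Production: E -> cA | f | dS | b | eS
Examining each alternative for leading terminals:
  E -> cA : first terminal = 'c'
  E -> f : first terminal = 'f'
  E -> dS : first terminal = 'd'
  E -> b : first terminal = 'b'
  E -> eS : first terminal = 'e'
FIRST(E) = {b, c, d, e, f}
Count: 5

5


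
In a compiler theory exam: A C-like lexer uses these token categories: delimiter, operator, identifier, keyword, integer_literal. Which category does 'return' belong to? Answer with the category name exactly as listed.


Token: 'return'
Checking categories:
  identifier: no
  integer_literal: no
  operator: no
  keyword: YES
  delimiter: no
Category: keyword

keyword


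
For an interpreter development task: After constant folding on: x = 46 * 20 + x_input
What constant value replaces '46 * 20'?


Identifying constant sub-expression:
  Original: x = 46 * 20 + x_input
  46 and 20 are both compile-time constants
  Evaluating: 46 * 20 = 920
  After folding: x = 920 + x_input

920


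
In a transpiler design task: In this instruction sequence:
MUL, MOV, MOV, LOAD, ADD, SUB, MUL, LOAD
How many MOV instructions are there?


Scanning instruction sequence for MOV:
  Position 1: MUL
  Position 2: MOV <- MATCH
  Position 3: MOV <- MATCH
  Position 4: LOAD
  Position 5: ADD
  Position 6: SUB
  Position 7: MUL
  Position 8: LOAD
Matches at positions: [2, 3]
Total MOV count: 2

2


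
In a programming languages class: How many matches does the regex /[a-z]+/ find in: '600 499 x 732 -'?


Pattern: /[a-z]+/ (identifiers)
Input: '600 499 x 732 -'
Scanning for matches:
  Match 1: 'x'
Total matches: 1

1


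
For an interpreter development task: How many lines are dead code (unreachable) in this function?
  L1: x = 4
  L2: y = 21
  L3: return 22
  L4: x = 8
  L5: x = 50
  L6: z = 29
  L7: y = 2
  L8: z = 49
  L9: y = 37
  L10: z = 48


Analyzing control flow:
  L1: reachable (before return)
  L2: reachable (before return)
  L3: reachable (return statement)
  L4: DEAD (after return at L3)
  L5: DEAD (after return at L3)
  L6: DEAD (after return at L3)
  L7: DEAD (after return at L3)
  L8: DEAD (after return at L3)
  L9: DEAD (after return at L3)
  L10: DEAD (after return at L3)
Return at L3, total lines = 10
Dead lines: L4 through L10
Count: 7

7


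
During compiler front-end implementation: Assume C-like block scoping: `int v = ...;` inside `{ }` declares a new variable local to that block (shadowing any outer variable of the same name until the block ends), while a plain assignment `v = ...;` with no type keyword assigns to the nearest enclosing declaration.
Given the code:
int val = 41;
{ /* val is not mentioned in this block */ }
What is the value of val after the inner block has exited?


Analyzing scoping rules:
Outer scope: declares val = 41
Inner block: val is neither redeclared nor assigned -> unchanged
After the block -> 41
Result: 41

41


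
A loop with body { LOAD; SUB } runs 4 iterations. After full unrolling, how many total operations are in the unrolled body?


Loop body operations: LOAD, SUB (2 ops per iteration)
Unrolling 4 iterations:
  Iteration 1: LOAD, SUB (2 ops)
  Iteration 2: LOAD, SUB (2 ops)
  Iteration 3: LOAD, SUB (2 ops)
  Iteration 4: LOAD, SUB (2 ops)
Total: 4 iterations * 2 ops/iter = 8 operations

8


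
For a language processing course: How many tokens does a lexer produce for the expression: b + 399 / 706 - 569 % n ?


Scanning 'b + 399 / 706 - 569 % n'
Token 1: 'b' -> identifier
Token 2: '+' -> operator
Token 3: '399' -> integer_literal
Token 4: '/' -> operator
Token 5: '706' -> integer_literal
Token 6: '-' -> operator
Token 7: '569' -> integer_literal
Token 8: '%' -> operator
Token 9: 'n' -> identifier
Total tokens: 9

9


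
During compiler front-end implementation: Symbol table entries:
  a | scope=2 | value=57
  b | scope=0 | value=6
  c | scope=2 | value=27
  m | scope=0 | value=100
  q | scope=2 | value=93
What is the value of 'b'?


Searching symbol table for 'b':
  a | scope=2 | value=57
  b | scope=0 | value=6 <- MATCH
  c | scope=2 | value=27
  m | scope=0 | value=100
  q | scope=2 | value=93
Found 'b' at scope 0 with value 6

6


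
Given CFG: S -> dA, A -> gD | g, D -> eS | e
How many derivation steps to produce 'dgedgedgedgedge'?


Grammar: S -> dA, A -> gD | g, D -> eS | e
Deriving 'dgedgedgedgedge':
Step 1: S -> dA => dA
Step 2: A -> gD => dgD
Step 3: D -> eS => dgeS
Step 4: S -> dA => dgedA
Step 5: A -> gD => dgedgD
Step 6: D -> eS => dgedgeS
Step 7: S -> dA => dgedgedA
Step 8: A -> gD => dgedgedgD
Step 9: D -> eS => dgedgedgeS
Step 10: S -> dA => dgedgedgedA
Step 11: A -> gD => dgedgedgedgD
Step 12: D -> eS => dgedgedgedgeS
Step 13: S -> dA => dgedgedgedgedA
Step 14: A -> gD => dgedgedgedgedgD
Step 15: D -> e => dgedgedgedgedge
Total derivation steps: 15

15


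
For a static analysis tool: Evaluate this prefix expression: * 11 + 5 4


Parsing prefix expression: * 11 + 5 4
Step 1: Innermost operation '+ 5 4'
  5 + 4 = 9
Step 2: Outer operation '* 11 [9]'
  11 * 9 = 99

99


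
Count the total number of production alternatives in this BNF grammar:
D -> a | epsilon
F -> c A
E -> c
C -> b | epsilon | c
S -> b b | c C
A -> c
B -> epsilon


Counting alternatives per rule:
  D: 2 alternative(s)
  F: 1 alternative(s)
  E: 1 alternative(s)
  C: 3 alternative(s)
  S: 2 alternative(s)
  A: 1 alternative(s)
  B: 1 alternative(s)
Sum: 2 + 1 + 1 + 3 + 2 + 1 + 1 = 11

11


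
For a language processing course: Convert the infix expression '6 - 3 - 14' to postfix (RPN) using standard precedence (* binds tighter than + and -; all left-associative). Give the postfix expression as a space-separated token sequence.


Applying the shunting-yard algorithm:
  Operand 6 -> output
  Push '-' onto operator stack -> op-stack: [-]
  Operand 3 -> output
  See '-' (prec 1); top '-' (prec 1) >= it -> pop '-' to output
  Push '-' onto operator stack -> op-stack: [-]
  Operand 14 -> output
  End of input: pop '-' to output
Postfix result: 6 3 - 14 -

6 3 - 14 -


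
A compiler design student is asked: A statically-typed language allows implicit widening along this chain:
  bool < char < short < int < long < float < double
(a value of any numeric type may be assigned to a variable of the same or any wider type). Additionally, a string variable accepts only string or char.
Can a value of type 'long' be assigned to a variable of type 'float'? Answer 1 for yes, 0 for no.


Target variable type: float
Source value type: long
Numeric ranks: long=4, float=5
Widening allowed iff rank(source) <= rank(target): 4 <= 5? Yes
Result: 1

1


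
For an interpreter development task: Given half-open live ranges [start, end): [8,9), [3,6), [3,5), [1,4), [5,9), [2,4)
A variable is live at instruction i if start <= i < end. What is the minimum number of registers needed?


Live ranges:
  Var0: [8, 9)
  Var1: [3, 6)
  Var2: [3, 5)
  Var3: [1, 4)
  Var4: [5, 9)
  Var5: [2, 4)
Sweep-line events (position, delta, active):
  pos=1 start -> active=1
  pos=2 start -> active=2
  pos=3 start -> active=3
  pos=3 start -> active=4
  pos=4 end -> active=3
  pos=4 end -> active=2
  pos=5 end -> active=1
  pos=5 start -> active=2
  pos=6 end -> active=1
  pos=8 start -> active=2
  pos=9 end -> active=1
  pos=9 end -> active=0
Maximum simultaneous active: 4
Minimum registers needed: 4

4


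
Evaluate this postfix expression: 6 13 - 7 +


Processing tokens left to right:
Push 6, Push 13
Pop 6 and 13, compute 6 - 13 = -7, push -7
Push 7
Pop -7 and 7, compute -7 + 7 = 0, push 0
Stack result: 0

0


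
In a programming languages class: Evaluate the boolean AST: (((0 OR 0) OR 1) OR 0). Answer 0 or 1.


Step 1: Evaluate inner node
  0 OR 0 = 0
Step 2: Evaluate next node
  0 OR 1 = 1
Step 3: Evaluate root node
  1 OR 0 = 1

1


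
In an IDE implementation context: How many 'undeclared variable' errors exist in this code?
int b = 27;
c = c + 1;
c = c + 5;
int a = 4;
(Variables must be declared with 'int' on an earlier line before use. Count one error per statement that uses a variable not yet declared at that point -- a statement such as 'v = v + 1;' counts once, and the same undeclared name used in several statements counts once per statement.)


Scanning code line by line:
  Line 1: declare 'b' -> declared = ['b']
  Line 2: use 'c' -> ERROR (undeclared)
  Line 3: use 'c' -> ERROR (undeclared)
  Line 4: declare 'a' -> declared = ['a', 'b']
Total undeclared variable errors: 2

2


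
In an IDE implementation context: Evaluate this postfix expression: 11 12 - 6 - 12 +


Processing tokens left to right:
Push 11, Push 12
Pop 11 and 12, compute 11 - 12 = -1, push -1
Push 6
Pop -1 and 6, compute -1 - 6 = -7, push -7
Push 12
Pop -7 and 12, compute -7 + 12 = 5, push 5
Stack result: 5

5


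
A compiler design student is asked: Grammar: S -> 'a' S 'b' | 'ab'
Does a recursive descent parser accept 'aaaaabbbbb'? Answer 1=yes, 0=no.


Grammar accepts strings of the form a^n b^n (n >= 1)
Word: 'aaaaabbbbb'
Counting: 5 a's and 5 b's
Check: 5 == 5? Yes
Derivation (S -> aSb applied 4 time(s), then S -> ab): S => aSb => aaSbb => aaaSbbb => aaaaSbbbb => aaaaabbbbb
Accepted

1


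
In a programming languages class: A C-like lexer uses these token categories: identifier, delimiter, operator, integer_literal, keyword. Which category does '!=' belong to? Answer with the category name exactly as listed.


Token: '!='
Checking categories:
  identifier: no
  integer_literal: no
  operator: YES
  keyword: no
  delimiter: no
Category: operator

operator


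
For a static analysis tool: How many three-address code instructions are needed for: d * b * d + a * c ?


Expression: d * b * d + a * c
Generating three-address code (respecting * over +/- precedence):
  Instruction 1: t1 = d * b
  Instruction 2: t2 = t1 * d
  Instruction 3: t3 = a * c
  Instruction 4: t4 = t2 + t3
Total instructions: 4

4


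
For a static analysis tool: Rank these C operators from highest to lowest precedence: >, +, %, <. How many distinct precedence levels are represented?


Looking up precedence for each operator:
  > -> precedence 4
  + -> precedence 5
  % -> precedence 6
  < -> precedence 4
Sorted highest to lowest: %, +, >, <
Distinct precedence values: [6, 5, 4]
Number of distinct levels: 3

3


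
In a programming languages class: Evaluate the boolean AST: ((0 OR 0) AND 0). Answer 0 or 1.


Step 1: Evaluate inner node
  0 OR 0 = 0
Step 2: Evaluate root node
  0 AND 0 = 0

0


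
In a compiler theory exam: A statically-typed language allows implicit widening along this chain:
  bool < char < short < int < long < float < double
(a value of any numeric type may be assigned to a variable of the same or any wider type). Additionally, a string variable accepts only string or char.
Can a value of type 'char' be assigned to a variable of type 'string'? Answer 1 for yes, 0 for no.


Target variable type: string
Source value type: char
Rule: string accepts only {string, char}
  source 'char' in {string, char}? Yes
Result: 1

1


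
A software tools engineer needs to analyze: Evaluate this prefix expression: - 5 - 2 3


Parsing prefix expression: - 5 - 2 3
Step 1: Innermost operation '- 2 3'
  2 - 3 = -1
Step 2: Outer operation '- 5 [-1]'
  5 - -1 = 6

6


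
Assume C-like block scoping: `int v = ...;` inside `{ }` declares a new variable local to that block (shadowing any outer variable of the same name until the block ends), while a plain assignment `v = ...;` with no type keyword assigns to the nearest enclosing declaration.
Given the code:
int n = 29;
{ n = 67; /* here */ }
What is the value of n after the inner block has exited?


Analyzing scoping rules:
Outer scope: declares n = 29
Inner block: 'n = 67;' has no type keyword, so it is an assignment to the outer n (no shadowing)
The assignment changed the outer variable itself, so the new value persists after the block -> 67
Result: 67

67


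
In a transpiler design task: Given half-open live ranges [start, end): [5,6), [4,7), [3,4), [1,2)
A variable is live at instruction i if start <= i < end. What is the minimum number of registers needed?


Live ranges:
  Var0: [5, 6)
  Var1: [4, 7)
  Var2: [3, 4)
  Var3: [1, 2)
Sweep-line events (position, delta, active):
  pos=1 start -> active=1
  pos=2 end -> active=0
  pos=3 start -> active=1
  pos=4 end -> active=0
  pos=4 start -> active=1
  pos=5 start -> active=2
  pos=6 end -> active=1
  pos=7 end -> active=0
Maximum simultaneous active: 2
Minimum registers needed: 2

2


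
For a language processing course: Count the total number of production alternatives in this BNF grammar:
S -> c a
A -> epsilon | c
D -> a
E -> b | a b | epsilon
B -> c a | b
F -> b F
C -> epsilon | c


Counting alternatives per rule:
  S: 1 alternative(s)
  A: 2 alternative(s)
  D: 1 alternative(s)
  E: 3 alternative(s)
  B: 2 alternative(s)
  F: 1 alternative(s)
  C: 2 alternative(s)
Sum: 1 + 2 + 1 + 3 + 2 + 1 + 2 = 12

12


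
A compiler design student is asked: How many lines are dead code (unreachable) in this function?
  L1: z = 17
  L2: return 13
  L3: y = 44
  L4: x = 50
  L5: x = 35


Analyzing control flow:
  L1: reachable (before return)
  L2: reachable (return statement)
  L3: DEAD (after return at L2)
  L4: DEAD (after return at L2)
  L5: DEAD (after return at L2)
Return at L2, total lines = 5
Dead lines: L3 through L5
Count: 3

3


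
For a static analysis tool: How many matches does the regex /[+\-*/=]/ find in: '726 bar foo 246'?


Pattern: /[+\-*/=]/ (operators)
Input: '726 bar foo 246'
Scanning for matches:
Total matches: 0

0


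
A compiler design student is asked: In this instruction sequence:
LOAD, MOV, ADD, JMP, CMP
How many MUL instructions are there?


Scanning instruction sequence for MUL:
  Position 1: LOAD
  Position 2: MOV
  Position 3: ADD
  Position 4: JMP
  Position 5: CMP
Matches at positions: []
Total MUL count: 0

0


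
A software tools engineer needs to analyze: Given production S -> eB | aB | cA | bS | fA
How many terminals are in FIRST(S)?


Production: S -> eB | aB | cA | bS | fA
Examining each alternative for leading terminals:
  S -> eB : first terminal = 'e'
  S -> aB : first terminal = 'a'
  S -> cA : first terminal = 'c'
  S -> bS : first terminal = 'b'
  S -> fA : first terminal = 'f'
FIRST(S) = {a, b, c, e, f}
Count: 5

5


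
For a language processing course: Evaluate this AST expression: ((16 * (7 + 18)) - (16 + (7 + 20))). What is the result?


Expression: ((16 * (7 + 18)) - (16 + (7 + 20)))
Evaluating step by step:
  7 + 18 = 25
  16 * 25 = 400
  7 + 20 = 27
  16 + 27 = 43
  400 - 43 = 357
Result: 357

357


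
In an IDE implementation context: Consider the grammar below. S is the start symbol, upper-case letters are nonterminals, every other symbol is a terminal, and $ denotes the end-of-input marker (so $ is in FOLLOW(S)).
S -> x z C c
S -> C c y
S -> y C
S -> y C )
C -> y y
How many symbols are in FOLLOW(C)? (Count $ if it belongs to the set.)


S is the start symbol and does not occur in any rule body, so FOLLOW(S) = {$}.
Examining every occurrence of C in a rule body:
  S -> x z C c : C is followed by terminal 'c' -> add 'c'
  S -> C c y : C is followed by terminal 'c' -> add 'c' (already in the set)
  S -> y C : C is at the right end -> add FOLLOW(S) = {$}
  S -> y C ) : C is followed by terminal ')' -> add ')'
  C -> y y : C does not occur in the body -> contributes nothing
FOLLOW(C) = {), c, $}
Count: 3

3


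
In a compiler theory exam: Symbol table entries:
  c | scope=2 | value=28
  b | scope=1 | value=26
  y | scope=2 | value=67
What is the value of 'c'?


Searching symbol table for 'c':
  c | scope=2 | value=28 <- MATCH
  b | scope=1 | value=26
  y | scope=2 | value=67
Found 'c' at scope 2 with value 28

28


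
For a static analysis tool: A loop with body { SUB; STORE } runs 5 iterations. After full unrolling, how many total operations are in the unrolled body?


Loop body operations: SUB, STORE (2 ops per iteration)
Unrolling 5 iterations:
  Iteration 1: SUB, STORE (2 ops)
  Iteration 2: SUB, STORE (2 ops)
  Iteration 3: SUB, STORE (2 ops)
  Iteration 4: SUB, STORE (2 ops)
  Iteration 5: SUB, STORE (2 ops)
Total: 5 iterations * 2 ops/iter = 10 operations

10


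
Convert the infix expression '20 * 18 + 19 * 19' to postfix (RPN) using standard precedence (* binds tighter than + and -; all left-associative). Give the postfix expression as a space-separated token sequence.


Applying the shunting-yard algorithm:
  Operand 20 -> output
  Push '*' onto operator stack -> op-stack: [*]
  Operand 18 -> output
  See '+' (prec 1); top '*' (prec 2) >= it -> pop '*' to output
  Push '+' onto operator stack -> op-stack: [+]
  Operand 19 -> output
  Push '*' onto operator stack -> op-stack: [+, *]
  Operand 19 -> output
  End of input: pop '*' to output
  End of input: pop '+' to output
Postfix result: 20 18 * 19 19 * +

20 18 * 19 19 * +


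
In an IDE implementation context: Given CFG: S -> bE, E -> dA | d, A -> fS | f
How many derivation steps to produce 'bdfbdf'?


Grammar: S -> bE, E -> dA | d, A -> fS | f
Deriving 'bdfbdf':
Step 1: S -> bE => bE
Step 2: E -> dA => bdA
Step 3: A -> fS => bdfS
Step 4: S -> bE => bdfbE
Step 5: E -> dA => bdfbdA
Step 6: A -> f => bdfbdf
Total derivation steps: 6

6


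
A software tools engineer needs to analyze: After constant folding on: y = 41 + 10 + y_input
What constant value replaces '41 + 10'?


Identifying constant sub-expression:
  Original: y = 41 + 10 + y_input
  41 and 10 are both compile-time constants
  Evaluating: 41 + 10 = 51
  After folding: y = 51 + y_input

51


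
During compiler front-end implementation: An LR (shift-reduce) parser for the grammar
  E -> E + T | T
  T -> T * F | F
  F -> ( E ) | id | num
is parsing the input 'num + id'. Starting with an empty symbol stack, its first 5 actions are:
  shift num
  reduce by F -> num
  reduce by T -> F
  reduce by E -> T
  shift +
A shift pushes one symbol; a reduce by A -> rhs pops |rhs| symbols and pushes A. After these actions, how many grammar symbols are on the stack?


Tracking the symbol stack through each action:
  Action 1: shift 'num' : push -> stack = [num] (size 1)
  Action 2: reduce by F -> num : pop 1, push F -> stack = [F] (size 1)
  Action 3: reduce by T -> F : pop 1, push T -> stack = [T] (size 1)
  Action 4: reduce by E -> T : pop 1, push E -> stack = [E] (size 1)
  Action 5: shift '+' : push -> stack = [E, +] (size 2)
Final stack size: 2

2


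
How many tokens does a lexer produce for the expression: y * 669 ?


Scanning 'y * 669'
Token 1: 'y' -> identifier
Token 2: '*' -> operator
Token 3: '669' -> integer_literal
Total tokens: 3

3


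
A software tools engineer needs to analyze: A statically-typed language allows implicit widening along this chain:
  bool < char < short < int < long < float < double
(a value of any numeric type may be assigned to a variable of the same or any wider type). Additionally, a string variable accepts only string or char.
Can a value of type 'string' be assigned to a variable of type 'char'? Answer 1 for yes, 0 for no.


Target variable type: char
Source value type: string
Rule: string cannot widen to any numeric type
Result: 0

0


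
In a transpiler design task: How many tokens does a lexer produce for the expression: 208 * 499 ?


Scanning '208 * 499'
Token 1: '208' -> integer_literal
Token 2: '*' -> operator
Token 3: '499' -> integer_literal
Total tokens: 3

3


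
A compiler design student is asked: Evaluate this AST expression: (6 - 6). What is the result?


Expression: (6 - 6)
Evaluating step by step:
  6 - 6 = 0
Result: 0

0


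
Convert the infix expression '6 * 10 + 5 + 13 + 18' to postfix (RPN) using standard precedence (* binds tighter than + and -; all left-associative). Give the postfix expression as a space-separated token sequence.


Applying the shunting-yard algorithm:
  Operand 6 -> output
  Push '*' onto operator stack -> op-stack: [*]
  Operand 10 -> output
  See '+' (prec 1); top '*' (prec 2) >= it -> pop '*' to output
  Push '+' onto operator stack -> op-stack: [+]
  Operand 5 -> output
  See '+' (prec 1); top '+' (prec 1) >= it -> pop '+' to output
  Push '+' onto operator stack -> op-stack: [+]
  Operand 13 -> output
  See '+' (prec 1); top '+' (prec 1) >= it -> pop '+' to output
  Push '+' onto operator stack -> op-stack: [+]
  Operand 18 -> output
  End of input: pop '+' to output
Postfix result: 6 10 * 5 + 13 + 18 +

6 10 * 5 + 13 + 18 +


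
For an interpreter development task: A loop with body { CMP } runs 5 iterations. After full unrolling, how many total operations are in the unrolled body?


Loop body operations: CMP (1 op per iteration)
Unrolling 5 iterations:
  Iteration 1: CMP (1 ops)
  Iteration 2: CMP (1 ops)
  Iteration 3: CMP (1 ops)
  Iteration 4: CMP (1 ops)
  Iteration 5: CMP (1 ops)
Total: 5 iterations * 1 ops/iter = 5 operations

5


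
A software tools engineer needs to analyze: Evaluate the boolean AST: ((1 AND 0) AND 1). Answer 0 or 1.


Step 1: Evaluate inner node
  1 AND 0 = 0
Step 2: Evaluate root node
  0 AND 1 = 0

0


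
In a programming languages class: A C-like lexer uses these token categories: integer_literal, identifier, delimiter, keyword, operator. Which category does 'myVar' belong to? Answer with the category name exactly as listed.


Token: 'myVar'
Checking categories:
  identifier: YES
  integer_literal: no
  operator: no
  keyword: no
  delimiter: no
Category: identifier

identifier


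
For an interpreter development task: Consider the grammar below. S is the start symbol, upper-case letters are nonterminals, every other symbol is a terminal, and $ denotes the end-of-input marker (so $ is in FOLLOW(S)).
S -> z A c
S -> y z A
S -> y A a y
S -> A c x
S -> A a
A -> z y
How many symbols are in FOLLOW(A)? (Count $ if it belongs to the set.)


S is the start symbol and does not occur in any rule body, so FOLLOW(S) = {$}.
Examining every occurrence of A in a rule body:
  S -> z A c : A is followed by terminal 'c' -> add 'c'
  S -> y z A : A is at the right end -> add FOLLOW(S) = {$}
  S -> y A a y : A is followed by terminal 'a' -> add 'a'
  S -> A c x : A is followed by terminal 'c' -> add 'c' (already in the set)
  S -> A a : A is followed by terminal 'a' -> add 'a' (already in the set)
  A -> z y : A does not occur in the body -> contributes nothing
FOLLOW(A) = {a, c, $}
Count: 3

3


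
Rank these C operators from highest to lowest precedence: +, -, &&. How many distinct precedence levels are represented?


Looking up precedence for each operator:
  + -> precedence 5
  - -> precedence 5
  && -> precedence 2
Sorted highest to lowest: +, -, &&
Distinct precedence values: [5, 2]
Number of distinct levels: 2

2


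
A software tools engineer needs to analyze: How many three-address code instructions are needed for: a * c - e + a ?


Expression: a * c - e + a
Generating three-address code (respecting * over +/- precedence):
  Instruction 1: t1 = a * c
  Instruction 2: t2 = t1 - e
  Instruction 3: t3 = t2 + a
Total instructions: 3

3


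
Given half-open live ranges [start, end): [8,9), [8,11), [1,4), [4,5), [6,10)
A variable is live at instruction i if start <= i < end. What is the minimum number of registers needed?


Live ranges:
  Var0: [8, 9)
  Var1: [8, 11)
  Var2: [1, 4)
  Var3: [4, 5)
  Var4: [6, 10)
Sweep-line events (position, delta, active):
  pos=1 start -> active=1
  pos=4 end -> active=0
  pos=4 start -> active=1
  pos=5 end -> active=0
  pos=6 start -> active=1
  pos=8 start -> active=2
  pos=8 start -> active=3
  pos=9 end -> active=2
  pos=10 end -> active=1
  pos=11 end -> active=0
Maximum simultaneous active: 3
Minimum registers needed: 3

3


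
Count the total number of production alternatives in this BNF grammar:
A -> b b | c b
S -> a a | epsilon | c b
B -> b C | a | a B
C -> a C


Counting alternatives per rule:
  A: 2 alternative(s)
  S: 3 alternative(s)
  B: 3 alternative(s)
  C: 1 alternative(s)
Sum: 2 + 3 + 3 + 1 = 9

9


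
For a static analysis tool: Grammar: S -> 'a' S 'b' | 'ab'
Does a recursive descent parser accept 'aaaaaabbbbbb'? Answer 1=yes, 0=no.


Grammar accepts strings of the form a^n b^n (n >= 1)
Word: 'aaaaaabbbbbb'
Counting: 6 a's and 6 b's
Check: 6 == 6? Yes
Derivation (S -> aSb applied 5 time(s), then S -> ab): S => aSb => aaSbb => aaaSbbb => aaaaSbbbb => aaaaaSbbbbb => aaaaaabbbbbb
Accepted

1


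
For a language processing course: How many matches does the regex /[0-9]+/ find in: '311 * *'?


Pattern: /[0-9]+/ (int literals)
Input: '311 * *'
Scanning for matches:
  Match 1: '311'
Total matches: 1

1


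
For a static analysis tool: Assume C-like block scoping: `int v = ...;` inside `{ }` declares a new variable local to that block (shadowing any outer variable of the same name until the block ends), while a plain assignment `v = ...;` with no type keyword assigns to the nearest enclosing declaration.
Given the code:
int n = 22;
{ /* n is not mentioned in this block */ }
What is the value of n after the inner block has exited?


Analyzing scoping rules:
Outer scope: declares n = 22
Inner block: n is neither redeclared nor assigned -> unchanged
After the block -> 22
Result: 22

22


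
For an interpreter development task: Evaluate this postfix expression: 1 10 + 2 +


Processing tokens left to right:
Push 1, Push 10
Pop 1 and 10, compute 1 + 10 = 11, push 11
Push 2
Pop 11 and 2, compute 11 + 2 = 13, push 13
Stack result: 13

13


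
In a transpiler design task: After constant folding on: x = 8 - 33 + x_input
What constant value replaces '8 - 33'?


Identifying constant sub-expression:
  Original: x = 8 - 33 + x_input
  8 and 33 are both compile-time constants
  Evaluating: 8 - 33 = -25
  After folding: x = -25 + x_input

-25


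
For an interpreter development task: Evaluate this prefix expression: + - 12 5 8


Parsing prefix expression: + - 12 5 8
Step 1: Innermost operation '- 12 5'
  12 - 5 = 7
Step 2: Outer operation '+ [7] 8'
  7 + 8 = 15

15


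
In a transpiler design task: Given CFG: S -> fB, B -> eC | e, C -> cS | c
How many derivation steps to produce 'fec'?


Grammar: S -> fB, B -> eC | e, C -> cS | c
Deriving 'fec':
Step 1: S -> fB => fB
Step 2: B -> eC => feC
Step 3: C -> c => fec
Total derivation steps: 3

3


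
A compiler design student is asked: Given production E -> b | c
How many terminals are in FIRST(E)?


Production: E -> b | c
Examining each alternative for leading terminals:
  E -> b : first terminal = 'b'
  E -> c : first terminal = 'c'
FIRST(E) = {b, c}
Count: 2

2


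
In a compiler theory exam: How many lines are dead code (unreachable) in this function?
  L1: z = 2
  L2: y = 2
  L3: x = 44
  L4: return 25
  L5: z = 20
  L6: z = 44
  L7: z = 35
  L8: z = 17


Analyzing control flow:
  L1: reachable (before return)
  L2: reachable (before return)
  L3: reachable (before return)
  L4: reachable (return statement)
  L5: DEAD (after return at L4)
  L6: DEAD (after return at L4)
  L7: DEAD (after return at L4)
  L8: DEAD (after return at L4)
Return at L4, total lines = 8
Dead lines: L5 through L8
Count: 4

4


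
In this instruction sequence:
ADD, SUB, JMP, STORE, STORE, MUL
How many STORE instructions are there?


Scanning instruction sequence for STORE:
  Position 1: ADD
  Position 2: SUB
  Position 3: JMP
  Position 4: STORE <- MATCH
  Position 5: STORE <- MATCH
  Position 6: MUL
Matches at positions: [4, 5]
Total STORE count: 2

2


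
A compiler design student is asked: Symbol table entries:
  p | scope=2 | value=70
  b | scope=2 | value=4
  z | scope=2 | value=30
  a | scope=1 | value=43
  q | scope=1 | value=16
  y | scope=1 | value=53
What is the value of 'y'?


Searching symbol table for 'y':
  p | scope=2 | value=70
  b | scope=2 | value=4
  z | scope=2 | value=30
  a | scope=1 | value=43
  q | scope=1 | value=16
  y | scope=1 | value=53 <- MATCH
Found 'y' at scope 1 with value 53

53


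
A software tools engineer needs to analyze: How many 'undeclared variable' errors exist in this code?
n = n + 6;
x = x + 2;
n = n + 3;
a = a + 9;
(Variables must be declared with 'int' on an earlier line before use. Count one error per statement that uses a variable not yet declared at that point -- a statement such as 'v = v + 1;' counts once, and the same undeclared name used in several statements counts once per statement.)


Scanning code line by line:
  Line 1: use 'n' -> ERROR (undeclared)
  Line 2: use 'x' -> ERROR (undeclared)
  Line 3: use 'n' -> ERROR (undeclared)
  Line 4: use 'a' -> ERROR (undeclared)
Total undeclared variable errors: 4

4


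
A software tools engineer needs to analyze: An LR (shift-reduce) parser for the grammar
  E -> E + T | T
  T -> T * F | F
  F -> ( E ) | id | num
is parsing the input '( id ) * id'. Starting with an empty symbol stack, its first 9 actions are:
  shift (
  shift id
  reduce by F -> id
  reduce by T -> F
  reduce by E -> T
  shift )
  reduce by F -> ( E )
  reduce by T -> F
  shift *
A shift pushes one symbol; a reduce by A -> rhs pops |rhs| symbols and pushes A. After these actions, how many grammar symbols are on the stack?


Tracking the symbol stack through each action:
  Action 1: shift '(' : push -> stack = [(] (size 1)
  Action 2: shift 'id' : push -> stack = [(, id] (size 2)
  Action 3: reduce by F -> id : pop 1, push F -> stack = [(, F] (size 2)
  Action 4: reduce by T -> F : pop 1, push T -> stack = [(, T] (size 2)
  Action 5: reduce by E -> T : pop 1, push E -> stack = [(, E] (size 2)
  Action 6: shift ')' : push -> stack = [(, E, )] (size 3)
  Action 7: reduce by F -> ( E ) : pop 3, push F -> stack = [F] (size 1)
  Action 8: reduce by T -> F : pop 1, push T -> stack = [T] (size 1)
  Action 9: shift '*' : push -> stack = [T, *] (size 2)
Final stack size: 2

2


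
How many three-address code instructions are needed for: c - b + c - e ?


Expression: c - b + c - e
Generating three-address code (respecting * over +/- precedence):
  Instruction 1: t1 = c - b
  Instruction 2: t2 = t1 + c
  Instruction 3: t3 = t2 - e
Total instructions: 3

3


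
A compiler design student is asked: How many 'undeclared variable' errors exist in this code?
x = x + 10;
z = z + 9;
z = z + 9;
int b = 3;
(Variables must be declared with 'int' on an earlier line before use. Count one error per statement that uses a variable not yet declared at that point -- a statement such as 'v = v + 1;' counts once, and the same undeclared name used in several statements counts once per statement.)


Scanning code line by line:
  Line 1: use 'x' -> ERROR (undeclared)
  Line 2: use 'z' -> ERROR (undeclared)
  Line 3: use 'z' -> ERROR (undeclared)
  Line 4: declare 'b' -> declared = ['b']
Total undeclared variable errors: 3

3


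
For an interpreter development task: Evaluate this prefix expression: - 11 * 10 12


Parsing prefix expression: - 11 * 10 12
Step 1: Innermost operation '* 10 12'
  10 * 12 = 120
Step 2: Outer operation '- 11 [120]'
  11 - 120 = -109

-109


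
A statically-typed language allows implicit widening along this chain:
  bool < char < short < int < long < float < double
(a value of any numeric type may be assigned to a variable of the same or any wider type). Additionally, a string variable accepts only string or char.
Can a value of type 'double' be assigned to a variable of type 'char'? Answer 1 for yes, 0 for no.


Target variable type: char
Source value type: double
Numeric ranks: double=6, char=1
Widening allowed iff rank(source) <= rank(target): 6 <= 1? No
Result: 0

0
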